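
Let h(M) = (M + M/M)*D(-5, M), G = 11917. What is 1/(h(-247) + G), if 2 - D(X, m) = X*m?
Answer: 1/315235 ≈ 3.1722e-6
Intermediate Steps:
D(X, m) = 2 - X*m
h(M) = (1 + M)*(2 + 5*M) (h(M) = (M + M/M)*(2 - 1*(-5)*M) = (M + 1)*(2 + 5*M) = (1 + M)*(2 + 5*M))
1/(h(-247) + G) = 1/((1 - 247)*(2 + 5*(-247)) + 11917) = 1/(-246*(2 - 1235) + 11917) = 1/(-246*(-1233) + 11917) = 1/(303318 + 11917) = 1/315235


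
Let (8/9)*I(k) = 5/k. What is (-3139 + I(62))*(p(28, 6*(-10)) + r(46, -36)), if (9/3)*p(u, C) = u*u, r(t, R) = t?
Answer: -717730439/744 ≈ -9.6469e+5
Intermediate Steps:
p(u, C) = u**2/3 (p(u, C) = (u*u)/3 = u**2/3)
I(k) = 45/(8*k) (I(k) = 9*(5/k)/8 = 45/(8*k))
(-3139 + I(62))*(p(28, 6*(-10)) + r(46, -36)) = (-3139 + (45/8)/62)*((1/3)*28**2 + 46) = (-3139 + (45/8)*(1/62))*((1/3)*784 + 46) = (-3139 + 45/496)*(784/3 + 46) = -1556899/496*922/3 = -717730439/744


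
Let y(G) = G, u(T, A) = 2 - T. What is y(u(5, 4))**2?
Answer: 9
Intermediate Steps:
y(u(5, 4))**2 = (2 - 1*5)**2 = (2 - 5)**2 = (-3)**2 = 9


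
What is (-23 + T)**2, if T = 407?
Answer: 147456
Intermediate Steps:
(-23 + T)**2 = (-23 + 407)**2 = 384**2 = 147456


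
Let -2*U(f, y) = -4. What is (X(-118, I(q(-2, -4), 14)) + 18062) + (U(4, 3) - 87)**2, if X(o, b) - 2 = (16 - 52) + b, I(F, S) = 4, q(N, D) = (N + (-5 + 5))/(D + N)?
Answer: 25257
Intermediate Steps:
U(f, y) = 2 (U(f, y) = -1/2*(-4) = 2)
q(N, D) = N/(D + N) (q(N, D) = (N + 0)/(D + N) = N/(D + N))
X(o, b) = -34 + b (X(o, b) = 2 + ((16 - 52) + b) = 2 + (-36 + b) = -34 + b)
(X(-118, I(q(-2, -4), 14)) + 18062) + (U(4, 3) - 87)**2 = ((-34 + 4) + 18062) + (2 - 87)**2 = (-30 + 18062) + (-85)**2 = 18032 + 7225 = 25257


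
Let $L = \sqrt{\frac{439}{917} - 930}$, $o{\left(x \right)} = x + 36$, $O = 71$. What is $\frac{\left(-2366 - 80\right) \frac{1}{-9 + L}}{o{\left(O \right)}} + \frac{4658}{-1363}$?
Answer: $- \frac{217166131447}{67571635484} + \frac{1223 i \sqrt{781624207}}{49575668} \approx -3.2139 + 0.68969 i$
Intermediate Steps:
$o{\left(x \right)} = 36 + x$
$L = \frac{i \sqrt{781624207}}{917}$ ($L = \sqrt{439 \cdot \frac{1}{917} - 930} = \sqrt{\frac{439}{917} - 930} = \sqrt{- \frac{852371}{917}} = \frac{i \sqrt{781624207}}{917} \approx 30.488 i$)
$\frac{\left(-2366 - 80\right) \frac{1}{-9 + L}}{o{\left(O \right)}} + \frac{4658}{-1363} = \frac{\left(-2366 - 80\right) \frac{1}{-9 + \frac{i \sqrt{781624207}}{917}}}{36 + 71} + \frac{4658}{-1363} = \frac{\left(-2366 - 80\right) \frac{1}{-9 + \frac{i \sqrt{781624207}}{917}}}{107} + 4658 \left(- \frac{1}{1363}\right) = - \frac{2446}{-9 + \frac{i \sqrt{781624207}}{917}} \cdot \frac{1}{107} - \frac{4658}{1363} = - \frac{2446}{107 \left(-9 + \frac{i \sqrt{781624207}}{917}\right)} - \frac{4658}{1363} = - \frac{4658}{1363} - \frac{2446}{107 \left(-9 + \frac{i \sqrt{781624207}}{917}\right)}$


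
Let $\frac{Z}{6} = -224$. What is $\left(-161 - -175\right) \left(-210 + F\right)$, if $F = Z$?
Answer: $-21756$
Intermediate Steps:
$Z = -1344$ ($Z = 6 \left(-224\right) = -1344$)
$F = -1344$
$\left(-161 - -175\right) \left(-210 + F\right) = \left(-161 - -175\right) \left(-210 - 1344\right) = \left(-161 + 175\right) \left(-1554\right) = 14 \left(-1554\right) = -21756$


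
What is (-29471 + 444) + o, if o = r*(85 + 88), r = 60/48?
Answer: -115243/4 ≈ -28811.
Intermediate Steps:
r = 5/4 (r = 60*(1/48) = 5/4 ≈ 1.2500)
o = 865/4 (o = 5*(85 + 88)/4 = (5/4)*173 = 865/4 ≈ 216.25)
(-29471 + 444) + o = (-29471 + 444) + 865/4 = -29027 + 865/4 = -115243/4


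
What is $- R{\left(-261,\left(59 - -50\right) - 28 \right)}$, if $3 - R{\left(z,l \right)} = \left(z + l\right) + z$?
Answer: $-444$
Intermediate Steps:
$R{\left(z,l \right)} = 3 - l - 2 z$ ($R{\left(z,l \right)} = 3 - \left(\left(z + l\right) + z\right) = 3 - \left(\left(l + z\right) + z\right) = 3 - \left(l + 2 z\right) = 3 - l - 2 z$)
$- R{\left(-261,\left(59 - -50\right) - 28 \right)} = - (3 - \left(\left(59 - -50\right) - 28\right) - -522) = - (3 - \left(\left(59 + 50\right) - 28\right) + 522) = - (3 - \left(109 - 28\right) + 522) = - (3 - 81 + 522) = \left(-1\right) 444 = -444$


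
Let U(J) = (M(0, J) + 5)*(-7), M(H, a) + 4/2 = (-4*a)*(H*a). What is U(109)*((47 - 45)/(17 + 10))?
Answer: -14/9 ≈ -1.5556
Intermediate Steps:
M(H, a) = -2 - 4*H*a² (M(H, a) = -2 + (-4*a)*(H*a) = -2 - 4*H*a²)
U(J) = -21 (U(J) = ((-2 - 4*0*J²) + 5)*(-7) = ((-2 + 0) + 5)*(-7) = (-2 + 5)*(-7) = 3*(-7) = -21)
U(109)*((47 - 45)/(17 + 10)) = -21*(47 - 45)/(17 + 10) = -42/27 = -21*2/27 = -14/9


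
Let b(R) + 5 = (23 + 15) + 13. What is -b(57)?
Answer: -46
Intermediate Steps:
b(R) = 46 (b(R) = -5 + ((23 + 15) + 13) = -5 + (38 + 13) = -5 + 51 = 46)
-b(57) = -1*46 = -46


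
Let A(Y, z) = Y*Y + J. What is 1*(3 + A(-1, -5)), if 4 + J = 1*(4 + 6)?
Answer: 10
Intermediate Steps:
J = 6 (J = -4 + 1*(4 + 6) = -4 + 1*10 = -4 + 10 = 6)
A(Y, z) = 6 + Y**2 (A(Y, z) = Y*Y + 6 = Y**2 + 6 = 6 + Y**2)
1*(3 + A(-1, -5)) = 1*(3 + (6 + (-1)**2)) = 1*(3 + (6 + 1)) = 1*(3 + 7) = 1*10 = 10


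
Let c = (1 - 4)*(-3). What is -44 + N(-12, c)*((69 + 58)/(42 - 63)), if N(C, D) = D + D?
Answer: -1070/7 ≈ -152.86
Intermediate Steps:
c = 9 (c = -3*(-3) = 9)
N(C, D) = 2*D
-44 + N(-12, c)*((69 + 58)/(42 - 63)) = -44 + (2*9)*((69 + 58)/(42 - 63)) = -44 + 18*(127/(-21)) = -44 + 18*(127*(-1/21)) = -44 + 18*(-127/21) = -44 - 762/7 = -1070/7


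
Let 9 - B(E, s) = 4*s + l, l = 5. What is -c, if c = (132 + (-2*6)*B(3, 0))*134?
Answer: -11256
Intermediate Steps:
B(E, s) = 4 - 4*s (B(E, s) = 9 - (4*s + 5) = 9 - (5 + 4*s) = 9 + (-5 - 4*s) = 4 - 4*s)
c = 11256 (c = (132 + (-2*6)*(4 - 4*0))*134 = (132 - 12*(4 + 0))*134 = (132 - 12*4)*134 = (132 - 48)*134 = 84*134 = 11256)
-c = -1*11256 = -11256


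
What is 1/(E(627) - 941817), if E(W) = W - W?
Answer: -1/941817 ≈ -1.0618e-6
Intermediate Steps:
E(W) = 0
1/(E(627) - 941817) = 1/(0 - 941817) = 1/(-941817) = -1/941817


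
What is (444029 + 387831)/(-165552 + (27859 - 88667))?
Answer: -41593/11318 ≈ -3.6749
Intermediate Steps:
(444029 + 387831)/(-165552 + (27859 - 88667)) = 831860/(-165552 - 60808) = 831860/(-226360) = 831860*(-1/226360) = -41593/11318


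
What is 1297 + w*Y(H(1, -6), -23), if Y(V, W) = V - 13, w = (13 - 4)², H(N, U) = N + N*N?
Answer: 406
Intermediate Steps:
H(N, U) = N + N²
w = 81 (w = 9² = 81)
Y(V, W) = -13 + V
1297 + w*Y(H(1, -6), -23) = 1297 + 81*(-13 + 1*(1 + 1)) = 1297 + 81*(-13 + 1*2) = 1297 + 81*(-13 + 2) = 1297 + 81*(-11) = 1297 - 891 = 406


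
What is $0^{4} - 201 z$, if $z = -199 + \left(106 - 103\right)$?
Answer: $39396$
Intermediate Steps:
$z = -196$ ($z = -199 + 3 = -196$)
$0^{4} - 201 z = 0^{4} - -39396 = 0 + 39396 = 39396$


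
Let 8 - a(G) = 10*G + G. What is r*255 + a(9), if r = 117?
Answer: 29744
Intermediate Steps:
a(G) = 8 - 11*G (a(G) = 8 - (10*G + G) = 8 - 11*G)
r*255 + a(9) = 117*255 + (8 - 11*9) = 29835 + (8 - 99) = 29835 - 91 = 29744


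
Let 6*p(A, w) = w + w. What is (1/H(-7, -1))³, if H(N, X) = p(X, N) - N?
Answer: 27/2744 ≈ 0.0098397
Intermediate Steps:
p(A, w) = w/3 (p(A, w) = (w + w)/6 = (2*w)/6 = w/3)
H(N, X) = -2*N/3 (H(N, X) = N/3 - N = -2*N/3)
(1/H(-7, -1))³ = (1/(-⅔*(-7)))³ = (1/(14/3))³ = (3/14)³ = 27/2744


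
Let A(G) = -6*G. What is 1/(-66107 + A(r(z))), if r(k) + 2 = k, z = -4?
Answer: -1/66071 ≈ -1.5135e-5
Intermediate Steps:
r(k) = -2 + k
1/(-66107 + A(r(z))) = 1/(-66107 - 6*(-2 - 4)) = 1/(-66107 - 6*(-6)) = 1/(-66107 + 36) = 1/(-66071) = -1/66071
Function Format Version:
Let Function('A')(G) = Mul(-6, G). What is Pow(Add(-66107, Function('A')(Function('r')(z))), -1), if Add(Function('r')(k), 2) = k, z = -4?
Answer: Rational(-1, 66071) ≈ -1.5135e-5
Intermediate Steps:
Function('r')(k) = Add(-2, k)
Pow(Add(-66107, Function('A')(Function('r')(z))), -1) = Pow(Add(-66107, Mul(-6, Add(-2, -4))), -1) = Pow(Add(-66107, Mul(-6, -6)), -1) = Pow(Add(-66107, 36), -1) = Pow(-66071, -1) = Rational(-1, 66071)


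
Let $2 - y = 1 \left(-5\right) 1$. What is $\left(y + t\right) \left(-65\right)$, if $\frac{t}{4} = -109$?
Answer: $27885$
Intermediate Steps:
$y = 7$ ($y = 2 - 1 \left(-5\right) 1 = 2 - \left(-5\right) 1 = 2 - -5 = 2 + 5 = 7$)
$t = -436$ ($t = 4 \left(-109\right) = -436$)
$\left(y + t\right) \left(-65\right) = \left(7 - 436\right) \left(-65\right) = \left(-429\right) \left(-65\right) = 27885$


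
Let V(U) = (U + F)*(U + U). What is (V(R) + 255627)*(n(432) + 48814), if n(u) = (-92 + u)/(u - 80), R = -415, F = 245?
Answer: 1704226918259/88 ≈ 1.9366e+10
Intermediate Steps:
V(U) = 2*U*(245 + U) (V(U) = (U + 245)*(U + U) = (245 + U)*(2*U) = 2*U*(245 + U))
n(u) = (-92 + u)/(-80 + u)
(V(R) + 255627)*(n(432) + 48814) = (2*(-415)*(245 - 415) + 255627)*((-92 + 432)/(-80 + 432) + 48814) = (2*(-415)*(-170) + 255627)*(340/352 + 48814) = (141100 + 255627)*((1/352)*340 + 48814) = 396727*(85/88 + 48814) = 396727*(4295717/88) = 1704226918259/88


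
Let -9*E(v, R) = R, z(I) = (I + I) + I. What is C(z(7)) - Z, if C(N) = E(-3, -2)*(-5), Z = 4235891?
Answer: -38123029/9 ≈ -4.2359e+6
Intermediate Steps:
z(I) = 3*I (z(I) = 2*I + I = 3*I)
E(v, R) = -R/9
C(N) = -10/9 (C(N) = -1/9*(-2)*(-5) = (2/9)*(-5) = -10/9)
C(z(7)) - Z = -10/9 - 1*4235891 = -10/9 - 4235891 = -38123029/9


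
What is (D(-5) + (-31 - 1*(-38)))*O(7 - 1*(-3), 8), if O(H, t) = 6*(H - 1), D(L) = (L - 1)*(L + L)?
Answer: 3618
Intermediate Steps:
D(L) = 2*L*(-1 + L) (D(L) = (-1 + L)*(2*L) = 2*L*(-1 + L))
O(H, t) = -6 + 6*H (O(H, t) = 6*(-1 + H) = -6 + 6*H)
(D(-5) + (-31 - 1*(-38)))*O(7 - 1*(-3), 8) = (2*(-5)*(-1 - 5) + (-31 - 1*(-38)))*(-6 + 6*(7 - 1*(-3))) = (2*(-5)*(-6) + (-31 + 38))*(-6 + 6*(7 + 3)) = (60 + 7)*(-6 + 6*10) = 67*(-6 + 60) = 67*54 = 3618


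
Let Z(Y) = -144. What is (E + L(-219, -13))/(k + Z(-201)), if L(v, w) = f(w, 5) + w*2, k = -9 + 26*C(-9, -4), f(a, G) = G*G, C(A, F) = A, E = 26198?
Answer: -26197/387 ≈ -67.693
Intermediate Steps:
f(a, G) = G**2
k = -243 (k = -9 + 26*(-9) = -9 - 234 = -243)
L(v, w) = 25 + 2*w (L(v, w) = 5**2 + w*2 = 25 + 2*w)
(E + L(-219, -13))/(k + Z(-201)) = (26198 + (25 + 2*(-13)))/(-243 - 144) = (26198 + (25 - 26))/(-387) = (26198 - 1)*(-1/387) = 26197*(-1/387) = -26197/387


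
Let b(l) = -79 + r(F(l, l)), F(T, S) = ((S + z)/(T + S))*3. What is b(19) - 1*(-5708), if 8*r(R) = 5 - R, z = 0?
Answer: 90071/16 ≈ 5629.4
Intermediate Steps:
F(T, S) = 3*S/(S + T) (F(T, S) = ((S + 0)/(T + S))*3 = (S/(S + T))*3 = 3*S/(S + T))
r(R) = 5/8 - R/8 (r(R) = (5 - R)/8 = 5/8 - R/8)
b(l) = -1257/16 (b(l) = -79 + (5/8 - 3*l/(8*(l + l))) = -79 + (5/8 - 3*l/(8*(2*l))) = -79 + (5/8 - 3*l*1/(2*l)/8) = -79 + (5/8 - 1/8*3/2) = -79 + (5/8 - 3/16) = -79 + 7/16 = -1257/16)
b(19) - 1*(-5708) = -1257/16 - 1*(-5708) = -1257/16 + 5708 = 90071/16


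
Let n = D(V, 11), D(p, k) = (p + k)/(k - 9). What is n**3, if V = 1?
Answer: 216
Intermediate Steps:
D(p, k) = (k + p)/(-9 + k)
n = 6 (n = (11 + 1)/(-9 + 11) = 12/2 = (1/2)*12 = 6)
n**3 = 6**3 = 216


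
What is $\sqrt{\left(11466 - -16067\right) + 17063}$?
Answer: $2 \sqrt{11149} \approx 211.18$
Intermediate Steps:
$\sqrt{\left(11466 - -16067\right) + 17063} = \sqrt{\left(11466 + 16067\right) + 17063} = \sqrt{27533 + 17063} = \sqrt{44596} = 2 \sqrt{11149}$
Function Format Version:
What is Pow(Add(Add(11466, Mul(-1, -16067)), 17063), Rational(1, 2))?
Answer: Mul(2, Pow(11149, Rational(1, 2))) ≈ 211.18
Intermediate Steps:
Pow(Add(Add(11466, Mul(-1, -16067)), 17063), Rational(1, 2)) = Pow(Add(Add(11466, 16067), 17063), Rational(1, 2)) = Pow(Add(27533, 17063), Rational(1, 2)) = Pow(44596, Rational(1, 2)) = Mul(2, Pow(11149, Rational(1, 2)))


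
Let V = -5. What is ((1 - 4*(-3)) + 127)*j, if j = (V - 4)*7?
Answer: -8820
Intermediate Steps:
j = -63 (j = (-5 - 4)*7 = -9*7 = -63)
((1 - 4*(-3)) + 127)*j = ((1 - 4*(-3)) + 127)*(-63) = ((1 + 12) + 127)*(-63) = (13 + 127)*(-63) = 140*(-63) = -8820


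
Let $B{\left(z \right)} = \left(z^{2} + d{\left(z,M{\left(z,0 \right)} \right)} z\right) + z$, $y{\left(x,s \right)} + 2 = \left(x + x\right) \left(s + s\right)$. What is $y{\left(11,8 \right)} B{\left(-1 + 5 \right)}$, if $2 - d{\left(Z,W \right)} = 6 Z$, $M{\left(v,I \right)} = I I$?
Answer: $-23800$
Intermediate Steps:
$M{\left(v,I \right)} = I^{2}$
$y{\left(x,s \right)} = -2 + 4 s x$ ($y{\left(x,s \right)} = -2 + \left(x + x\right) \left(s + s\right) = -2 + 2 x 2 s = -2 + 4 s x$)
$d{\left(Z,W \right)} = 2 - 6 Z$
$B{\left(z \right)} = z + z^{2} + z \left(2 - 6 z\right)$ ($B{\left(z \right)} = \left(z^{2} + \left(2 - 6 z\right) z\right) + z = \left(z^{2} + z \left(2 - 6 z\right)\right) + z = z + z^{2} + z \left(2 - 6 z\right)$)
$y{\left(11,8 \right)} B{\left(-1 + 5 \right)} = \left(-2 + 4 \cdot 8 \cdot 11\right) \left(-1 + 5\right) \left(3 - 5 \left(-1 + 5\right)\right) = \left(-2 + 352\right) 4 \left(3 - 20\right) = 350 \cdot 4 \left(3 - 20\right) = 350 \cdot 4 \left(-17\right) = 350 \left(-68\right) = -23800$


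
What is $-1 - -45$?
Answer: $44$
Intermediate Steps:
$-1 - -45 = -1 + 45 = 44$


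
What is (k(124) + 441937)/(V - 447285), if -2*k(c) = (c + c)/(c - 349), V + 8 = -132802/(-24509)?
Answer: -2437075674041/2466578550375 ≈ -0.98804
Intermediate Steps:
V = -63270/24509 (V = -8 - 132802/(-24509) = -8 - 132802*(-1/24509) = -8 + 132802/24509 = -63270/24509 ≈ -2.5815)
k(c) = -c/(-349 + c) (k(c) = -(c + c)/(2*(c - 349)) = -2*c/(2*(-349 + c)) = -c/(-349 + c))
(k(124) + 441937)/(V - 447285) = (-1*124/(-349 + 124) + 441937)/(-63270/24509 - 447285) = (-1*124/(-225) + 441937)/(-10962571335/24509) = (-1*124*(-1/225) + 441937)*(-24509/10962571335) = (124/225 + 441937)*(-24509/10962571335) = (99435949/225)*(-24509/10962571335) = -2437075674041/2466578550375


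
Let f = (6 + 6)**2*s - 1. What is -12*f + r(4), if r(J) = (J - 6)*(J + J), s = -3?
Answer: 5180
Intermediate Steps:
r(J) = 2*J*(-6 + J) (r(J) = (-6 + J)*(2*J) = 2*J*(-6 + J))
f = -433 (f = (6 + 6)**2*(-3) - 1 = 12**2*(-3) - 1 = 144*(-3) - 1 = -432 - 1 = -433)
-12*f + r(4) = -12*(-433) + 2*4*(-6 + 4) = 5196 + 2*4*(-2) = 5196 - 16 = 5180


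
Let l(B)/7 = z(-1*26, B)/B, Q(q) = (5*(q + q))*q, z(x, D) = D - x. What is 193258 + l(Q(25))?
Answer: 603953216/3125 ≈ 1.9327e+5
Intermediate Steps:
Q(q) = 10*q² (Q(q) = (5*(2*q))*q = (10*q)*q = 10*q²)
l(B) = 7*(26 + B)/B (l(B) = 7*((B - (-1)*26)/B) = 7*((B - 1*(-26))/B) = 7*((B + 26)/B) = 7*((26 + B)/B) = 7*(26 + B)/B)
193258 + l(Q(25)) = 193258 + (7 + 182/((10*25²))) = 193258 + (7 + 182/((10*625))) = 193258 + (7 + 182/6250) = 193258 + (7 + 182*(1/6250)) = 193258 + (7 + 91/3125) = 193258 + 21966/3125 = 603953216/3125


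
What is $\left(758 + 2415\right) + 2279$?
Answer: $5452$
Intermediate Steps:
$\left(758 + 2415\right) + 2279 = 3173 + 2279 = 5452$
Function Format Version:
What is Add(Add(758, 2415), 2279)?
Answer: 5452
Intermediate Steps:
Add(Add(758, 2415), 2279) = Add(3173, 2279) = 5452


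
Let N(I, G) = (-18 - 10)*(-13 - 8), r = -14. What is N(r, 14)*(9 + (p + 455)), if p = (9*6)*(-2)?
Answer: 209328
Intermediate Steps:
p = -108 (p = 54*(-2) = -108)
N(I, G) = 588 (N(I, G) = -28*(-21) = 588)
N(r, 14)*(9 + (p + 455)) = 588*(9 + (-108 + 455)) = 588*(9 + 347) = 588*356 = 209328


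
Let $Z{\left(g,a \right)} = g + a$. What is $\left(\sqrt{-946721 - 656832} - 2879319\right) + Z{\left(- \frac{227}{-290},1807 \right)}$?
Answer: $- \frac{834478253}{290} + i \sqrt{1603553} \approx -2.8775 \cdot 10^{6} + 1266.3 i$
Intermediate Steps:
$Z{\left(g,a \right)} = a + g$
$\left(\sqrt{-946721 - 656832} - 2879319\right) + Z{\left(- \frac{227}{-290},1807 \right)} = \left(\sqrt{-946721 - 656832} - 2879319\right) + \left(1807 - \frac{227}{-290}\right) = \left(\sqrt{-1603553} - 2879319\right) + \left(1807 - - \frac{227}{290}\right) = \left(i \sqrt{1603553} - 2879319\right) + \left(1807 + \frac{227}{290}\right) = \left(-2879319 + i \sqrt{1603553}\right) + \frac{524257}{290} = - \frac{834478253}{290} + i \sqrt{1603553}$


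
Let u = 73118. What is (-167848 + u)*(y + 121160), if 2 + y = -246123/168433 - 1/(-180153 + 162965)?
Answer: -16613339059805308465/1447513202 ≈ -1.1477e+10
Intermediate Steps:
y = -10020246499/2895026404 (y = -2 + (-246123/168433 - 1/(-180153 + 162965)) = -2 + (-246123*1/168433 - 1/(-17188)) = -2 + (-246123/168433 - 1*(-1/17188)) = -2 + (-246123/168433 + 1/17188) = -2 - 4230193691/2895026404 = -10020246499/2895026404 ≈ -3.4612)
(-167848 + u)*(y + 121160) = (-167848 + 73118)*(-10020246499/2895026404 + 121160) = -94730*350751378862141/2895026404 = -16613339059805308465/1447513202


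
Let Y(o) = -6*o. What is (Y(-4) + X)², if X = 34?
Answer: 3364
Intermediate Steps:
(Y(-4) + X)² = (-6*(-4) + 34)² = (24 + 34)² = 58² = 3364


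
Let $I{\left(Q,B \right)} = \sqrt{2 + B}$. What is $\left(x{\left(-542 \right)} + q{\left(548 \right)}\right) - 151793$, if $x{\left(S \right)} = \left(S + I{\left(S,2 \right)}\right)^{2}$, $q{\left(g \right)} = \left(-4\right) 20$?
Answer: $139727$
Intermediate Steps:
$q{\left(g \right)} = -80$
$x{\left(S \right)} = \left(2 + S\right)^{2}$ ($x{\left(S \right)} = \left(S + \sqrt{2 + 2}\right)^{2} = \left(S + \sqrt{4}\right)^{2} = \left(S + 2\right)^{2} = \left(2 + S\right)^{2}$)
$\left(x{\left(-542 \right)} + q{\left(548 \right)}\right) - 151793 = \left(\left(2 - 542\right)^{2} - 80\right) - 151793 = \left(\left(-540\right)^{2} - 80\right) - 151793 = \left(291600 - 80\right) - 151793 = 291520 - 151793 = 139727$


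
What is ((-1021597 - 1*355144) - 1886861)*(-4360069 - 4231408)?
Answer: 28039161520154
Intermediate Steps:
((-1021597 - 1*355144) - 1886861)*(-4360069 - 4231408) = ((-1021597 - 355144) - 1886861)*(-8591477) = (-1376741 - 1886861)*(-8591477) = -3263602*(-8591477) = 28039161520154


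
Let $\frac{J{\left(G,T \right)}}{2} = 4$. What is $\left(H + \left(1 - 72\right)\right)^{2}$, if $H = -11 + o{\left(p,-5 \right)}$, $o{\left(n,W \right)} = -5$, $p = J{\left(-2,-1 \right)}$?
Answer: $7569$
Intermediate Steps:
$J{\left(G,T \right)} = 8$ ($J{\left(G,T \right)} = 2 \cdot 4 = 8$)
$p = 8$
$H = -16$ ($H = -11 - 5 = -16$)
$\left(H + \left(1 - 72\right)\right)^{2} = \left(-16 + \left(1 - 72\right)\right)^{2} = \left(-16 - 71\right)^{2} = \left(-87\right)^{2} = 7569$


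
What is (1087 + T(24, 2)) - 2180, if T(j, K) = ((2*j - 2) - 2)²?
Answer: 843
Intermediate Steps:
T(j, K) = (-4 + 2*j)² (T(j, K) = ((-2 + 2*j) - 2)² = (-4 + 2*j)²)
(1087 + T(24, 2)) - 2180 = (1087 + 4*(-2 + 24)²) - 2180 = (1087 + 4*22²) - 2180 = (1087 + 4*484) - 2180 = (1087 + 1936) - 2180 = 3023 - 2180 = 843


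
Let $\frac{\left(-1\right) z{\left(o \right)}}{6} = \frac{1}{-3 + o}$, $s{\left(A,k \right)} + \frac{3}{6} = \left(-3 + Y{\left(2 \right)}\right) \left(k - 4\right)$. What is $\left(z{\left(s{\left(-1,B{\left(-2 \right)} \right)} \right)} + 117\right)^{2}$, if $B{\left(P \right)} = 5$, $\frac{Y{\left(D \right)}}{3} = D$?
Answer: $16641$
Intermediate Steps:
$Y{\left(D \right)} = 3 D$
$s{\left(A,k \right)} = - \frac{25}{2} + 3 k$ ($s{\left(A,k \right)} = - \frac{1}{2} + \left(-3 + 3 \cdot 2\right) \left(k - 4\right) = - \frac{1}{2} + \left(-3 + 6\right) \left(-4 + k\right) = - \frac{1}{2} + 3 \left(-4 + k\right) = - \frac{1}{2} + \left(-12 + 3 k\right) = - \frac{25}{2} + 3 k$)
$z{\left(o \right)} = - \frac{6}{-3 + o}$
$\left(z{\left(s{\left(-1,B{\left(-2 \right)} \right)} \right)} + 117\right)^{2} = \left(- \frac{6}{-3 + \left(- \frac{25}{2} + 3 \cdot 5\right)} + 117\right)^{2} = \left(- \frac{6}{-3 + \left(- \frac{25}{2} + 15\right)} + 117\right)^{2} = \left(- \frac{6}{-3 + \frac{5}{2}} + 117\right)^{2} = \left(- \frac{6}{- \frac{1}{2}} + 117\right)^{2} = \left(\left(-6\right) \left(-2\right) + 117\right)^{2} = \left(12 + 117\right)^{2} = 129^{2} = 16641$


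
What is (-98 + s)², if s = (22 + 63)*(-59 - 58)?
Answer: 100861849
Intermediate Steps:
s = -9945 (s = 85*(-117) = -9945)
(-98 + s)² = (-98 - 9945)² = (-10043)² = 100861849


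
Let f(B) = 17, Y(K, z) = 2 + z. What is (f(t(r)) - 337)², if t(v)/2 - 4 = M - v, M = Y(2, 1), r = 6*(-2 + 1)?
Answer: 102400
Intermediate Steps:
r = -6 (r = 6*(-1) = -6)
M = 3 (M = 2 + 1 = 3)
t(v) = 14 - 2*v (t(v) = 8 + 2*(3 - v) = 8 + (6 - 2*v) = 14 - 2*v)
(f(t(r)) - 337)² = (17 - 337)² = (-320)² = 102400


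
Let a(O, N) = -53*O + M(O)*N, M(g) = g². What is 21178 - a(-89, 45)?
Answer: -339984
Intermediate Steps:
a(O, N) = -53*O + N*O² (a(O, N) = -53*O + O²*N = -53*O + N*O²)
21178 - a(-89, 45) = 21178 - (-89)*(-53 + 45*(-89)) = 21178 - (-89)*(-53 - 4005) = 21178 - (-89)*(-4058) = 21178 - 1*361162 = 21178 - 361162 = -339984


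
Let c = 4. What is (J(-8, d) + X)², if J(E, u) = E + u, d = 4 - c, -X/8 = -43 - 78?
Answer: 921600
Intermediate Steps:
X = 968 (X = -8*(-43 - 78) = -8*(-121) = 968)
d = 0 (d = 4 - 1*4 = 4 - 4 = 0)
(J(-8, d) + X)² = ((-8 + 0) + 968)² = (-8 + 968)² = 960² = 921600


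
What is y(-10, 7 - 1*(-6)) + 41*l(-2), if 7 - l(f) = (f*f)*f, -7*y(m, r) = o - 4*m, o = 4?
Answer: 4261/7 ≈ 608.71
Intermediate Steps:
y(m, r) = -4/7 + 4*m/7 (y(m, r) = -(4 - 4*m)/7 = -4/7 + 4*m/7)
l(f) = 7 - f**3 (l(f) = 7 - f*f*f = 7 - f**2*f = 7 - f**3)
y(-10, 7 - 1*(-6)) + 41*l(-2) = (-4/7 + (4/7)*(-10)) + 41*(7 - 1*(-2)**3) = (-4/7 - 40/7) + 41*(7 - 1*(-8)) = -44/7 + 41*(7 + 8) = -44/7 + 41*15 = -44/7 + 615 = 4261/7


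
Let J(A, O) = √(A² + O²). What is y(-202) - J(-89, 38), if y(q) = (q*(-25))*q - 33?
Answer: -1020133 - √9365 ≈ -1.0202e+6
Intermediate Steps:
y(q) = -33 - 25*q² (y(q) = (-25*q)*q - 33 = -25*q² - 33 = -33 - 25*q²)
y(-202) - J(-89, 38) = (-33 - 25*(-202)²) - √((-89)² + 38²) = (-33 - 25*40804) - √(7921 + 1444) = (-33 - 1020100) - √9365 = -1020133 - √9365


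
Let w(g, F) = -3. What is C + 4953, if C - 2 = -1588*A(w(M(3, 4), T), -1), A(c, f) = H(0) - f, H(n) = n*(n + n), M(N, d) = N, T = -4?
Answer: 3367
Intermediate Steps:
H(n) = 2*n**2 (H(n) = n*(2*n) = 2*n**2)
A(c, f) = -f (A(c, f) = 2*0**2 - f = 2*0 - f = 0 - f = -f)
C = -1586 (C = 2 - (-1588)*(-1) = 2 - 1588*1 = 2 - 1588 = -1586)
C + 4953 = -1586 + 4953 = 3367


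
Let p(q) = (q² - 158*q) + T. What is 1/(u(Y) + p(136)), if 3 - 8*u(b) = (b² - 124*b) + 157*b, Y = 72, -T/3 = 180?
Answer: -8/35813 ≈ -0.00022338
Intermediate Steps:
T = -540 (T = -3*180 = -540)
u(b) = 3/8 - 33*b/8 - b²/8 (u(b) = 3/8 - ((b² - 124*b) + 157*b)/8 = 3/8 - (b² + 33*b)/8 = 3/8 + (-33*b/8 - b²/8) = 3/8 - 33*b/8 - b²/8)
p(q) = -540 + q² - 158*q (p(q) = (q² - 158*q) - 540 = -540 + q² - 158*q)
1/(u(Y) + p(136)) = 1/((3/8 - 33/8*72 - ⅛*72²) + (-540 + 136² - 158*136)) = 1/((3/8 - 297 - ⅛*5184) + (-540 + 18496 - 21488)) = 1/((3/8 - 297 - 648) - 3532) = 1/(-7557/8 - 3532) = 1/(-35813/8) = -8/35813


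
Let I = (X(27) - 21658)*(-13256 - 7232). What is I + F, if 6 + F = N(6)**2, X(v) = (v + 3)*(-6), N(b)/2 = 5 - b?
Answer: 447416942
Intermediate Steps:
N(b) = 10 - 2*b (N(b) = 2*(5 - b) = 10 - 2*b)
X(v) = -18 - 6*v (X(v) = (3 + v)*(-6) = -18 - 6*v)
I = 447416944 (I = ((-18 - 6*27) - 21658)*(-13256 - 7232) = ((-18 - 162) - 21658)*(-20488) = (-180 - 21658)*(-20488) = -21838*(-20488) = 447416944)
F = -2 (F = -6 + (10 - 2*6)**2 = -6 + (10 - 12)**2 = -6 + (-2)**2 = -6 + 4 = -2)
I + F = 447416944 - 2 = 447416942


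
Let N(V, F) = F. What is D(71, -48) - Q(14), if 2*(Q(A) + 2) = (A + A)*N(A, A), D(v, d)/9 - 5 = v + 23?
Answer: 697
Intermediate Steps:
D(v, d) = 252 + 9*v (D(v, d) = 45 + 9*(v + 23) = 45 + 9*(23 + v) = 45 + (207 + 9*v) = 252 + 9*v)
Q(A) = -2 + A² (Q(A) = -2 + ((A + A)*A)/2 = -2 + ((2*A)*A)/2 = -2 + (2*A²)/2 = -2 + A²)
D(71, -48) - Q(14) = (252 + 9*71) - (-2 + 14²) = (252 + 639) - (-2 + 196) = 891 - 1*194 = 891 - 194 = 697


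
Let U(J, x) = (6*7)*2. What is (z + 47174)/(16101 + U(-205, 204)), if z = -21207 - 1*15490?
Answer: 10477/16185 ≈ 0.64733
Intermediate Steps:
U(J, x) = 84 (U(J, x) = 42*2 = 84)
z = -36697 (z = -21207 - 15490 = -36697)
(z + 47174)/(16101 + U(-205, 204)) = (-36697 + 47174)/(16101 + 84) = 10477/16185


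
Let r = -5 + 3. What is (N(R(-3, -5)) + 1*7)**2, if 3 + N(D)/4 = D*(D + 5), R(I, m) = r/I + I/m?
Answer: 36228361/50625 ≈ 715.62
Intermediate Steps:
r = -2
R(I, m) = -2/I + I/m
N(D) = -12 + 4*D*(5 + D) (N(D) = -12 + 4*(D*(D + 5)) = -12 + 4*(D*(5 + D)) = -12 + 4*D*(5 + D))
(N(R(-3, -5)) + 1*7)**2 = ((-12 + 4*(-2/(-3) - 3/(-5))**2 + 20*(-2/(-3) - 3/(-5))) + 1*7)**2 = ((-12 + 4*(-2*(-1/3) - 3*(-1/5))**2 + 20*(-2*(-1/3) - 3*(-1/5))) + 7)**2 = ((-12 + 4*(2/3 + 3/5)**2 + 20*(2/3 + 3/5)) + 7)**2 = ((-12 + 4*(19/15)**2 + 20*(19/15)) + 7)**2 = ((-12 + 4*(361/225) + 76/3) + 7)**2 = ((-12 + 1444/225 + 76/3) + 7)**2 = (4444/225 + 7)**2 = (6019/225)**2 = 36228361/50625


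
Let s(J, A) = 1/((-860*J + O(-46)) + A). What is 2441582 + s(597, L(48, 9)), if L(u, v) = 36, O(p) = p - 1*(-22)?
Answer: 1253527731455/513408 ≈ 2.4416e+6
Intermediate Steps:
O(p) = 22 + p (O(p) = p + 22 = 22 + p)
s(J, A) = 1/(-24 + A - 860*J) (s(J, A) = 1/((-860*J + (22 - 46)) + A) = 1/((-860*J - 24) + A) = 1/((-24 - 860*J) + A) = 1/(-24 + A - 860*J))
2441582 + s(597, L(48, 9)) = 2441582 + 1/(-24 + 36 - 860*597) = 2441582 + 1/(-24 + 36 - 513420) = 2441582 + 1/(-513408) = 2441582 - 1/513408 = 1253527731455/513408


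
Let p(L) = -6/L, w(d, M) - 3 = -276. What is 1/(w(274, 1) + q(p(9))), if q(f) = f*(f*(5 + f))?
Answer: -27/7319 ≈ -0.0036890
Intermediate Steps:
w(d, M) = -273 (w(d, M) = 3 - 276 = -273)
q(f) = f**2*(5 + f)
1/(w(274, 1) + q(p(9))) = 1/(-273 + (-6/9)**2*(5 - 6/9)) = 1/(-273 + (-6*1/9)**2*(5 - 6*1/9)) = 1/(-273 + (-2/3)**2*(5 - 2/3)) = 1/(-273 + (4/9)*(13/3)) = 1/(-273 + 52/27) = 1/(-7319/27) = -27/7319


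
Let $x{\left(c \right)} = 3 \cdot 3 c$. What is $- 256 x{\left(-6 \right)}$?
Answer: $13824$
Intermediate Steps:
$x{\left(c \right)} = 9 c$
$- 256 x{\left(-6 \right)} = - 256 \cdot 9 \left(-6\right) = \left(-256\right) \left(-54\right) = 13824$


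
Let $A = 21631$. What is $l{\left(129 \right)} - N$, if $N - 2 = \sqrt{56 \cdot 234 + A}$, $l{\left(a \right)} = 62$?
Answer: $60 - \sqrt{34735} \approx -126.37$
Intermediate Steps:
$N = 2 + \sqrt{34735}$ ($N = 2 + \sqrt{56 \cdot 234 + 21631} = 2 + \sqrt{13104 + 21631} = 2 + \sqrt{34735} \approx 188.37$)
$l{\left(129 \right)} - N = 62 - \left(2 + \sqrt{34735}\right) = 60 - \sqrt{34735}$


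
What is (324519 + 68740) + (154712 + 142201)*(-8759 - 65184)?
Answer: -21954244700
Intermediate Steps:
(324519 + 68740) + (154712 + 142201)*(-8759 - 65184) = 393259 + 296913*(-73943) = 393259 - 21954637959 = -21954244700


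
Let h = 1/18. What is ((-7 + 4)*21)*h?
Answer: -7/2 ≈ -3.5000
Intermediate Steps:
h = 1/18 (h = 1*(1/18) = 1/18 ≈ 0.055556)
((-7 + 4)*21)*h = ((-7 + 4)*21)*(1/18) = -3*21*(1/18) = -63*1/18 = -7/2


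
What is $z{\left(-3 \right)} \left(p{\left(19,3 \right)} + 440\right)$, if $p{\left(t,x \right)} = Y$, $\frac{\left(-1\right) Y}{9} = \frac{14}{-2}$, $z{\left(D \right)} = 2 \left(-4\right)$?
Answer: $-4024$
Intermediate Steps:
$z{\left(D \right)} = -8$
$Y = 63$ ($Y = - 9 \frac{14}{-2} = - 9 \cdot 14 \left(- \frac{1}{2}\right) = \left(-9\right) \left(-7\right) = 63$)
$p{\left(t,x \right)} = 63$
$z{\left(-3 \right)} \left(p{\left(19,3 \right)} + 440\right) = - 8 \left(63 + 440\right) = \left(-8\right) 503 = -4024$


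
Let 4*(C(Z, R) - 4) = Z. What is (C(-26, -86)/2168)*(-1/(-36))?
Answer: -5/156096 ≈ -3.2032e-5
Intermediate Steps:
C(Z, R) = 4 + Z/4
(C(-26, -86)/2168)*(-1/(-36)) = ((4 + (1/4)*(-26))/2168)*(-1/(-36)) = ((4 - 13/2)*(1/2168))*(-1*(-1/36)) = -5/2*1/2168*(1/36) = -5/4336*1/36 = -5/156096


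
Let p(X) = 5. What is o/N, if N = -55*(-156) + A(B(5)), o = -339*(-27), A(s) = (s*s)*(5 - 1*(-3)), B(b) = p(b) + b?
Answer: 9153/9380 ≈ 0.97580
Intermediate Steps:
B(b) = 5 + b
A(s) = 8*s² (A(s) = s²*(5 + 3) = s²*8 = 8*s²)
o = 9153
N = 9380 (N = -55*(-156) + 8*(5 + 5)² = 8580 + 8*10² = 8580 + 8*100 = 8580 + 800 = 9380)
o/N = 9153/9380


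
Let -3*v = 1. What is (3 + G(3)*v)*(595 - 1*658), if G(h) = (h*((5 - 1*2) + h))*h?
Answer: 945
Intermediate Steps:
v = -⅓ (v = -⅓*1 = -⅓ ≈ -0.33333)
G(h) = h²*(3 + h) (G(h) = (h*((5 - 2) + h))*h = (h*(3 + h))*h = h²*(3 + h))
(3 + G(3)*v)*(595 - 1*658) = (3 + (3²*(3 + 3))*(-⅓))*(595 - 1*658) = (3 + (9*6)*(-⅓))*(595 - 658) = (3 + 54*(-⅓))*(-63) = (3 - 18)*(-63) = -15*(-63) = 945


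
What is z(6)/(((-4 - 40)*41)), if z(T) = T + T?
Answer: -3/451 ≈ -0.0066519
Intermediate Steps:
z(T) = 2*T
z(6)/(((-4 - 40)*41)) = (2*6)/(((-4 - 40)*41)) = 12/((-44*41)) = 12/(-1804) = 12*(-1/1804) = -3/451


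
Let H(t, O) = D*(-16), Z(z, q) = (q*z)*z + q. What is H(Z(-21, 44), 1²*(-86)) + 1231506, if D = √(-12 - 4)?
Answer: 1231506 - 64*I ≈ 1.2315e+6 - 64.0*I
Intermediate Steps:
D = 4*I (D = √(-16) = 4*I ≈ 4.0*I)
Z(z, q) = q + q*z² (Z(z, q) = q*z² + q = q + q*z²)
H(t, O) = -64*I (H(t, O) = (4*I)*(-16) = -64*I)
H(Z(-21, 44), 1²*(-86)) + 1231506 = -64*I + 1231506 = 1231506 - 64*I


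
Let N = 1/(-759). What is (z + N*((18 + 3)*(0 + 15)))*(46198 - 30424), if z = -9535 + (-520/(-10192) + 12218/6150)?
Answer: -4236942244741/28175 ≈ -1.5038e+8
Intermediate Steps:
N = -1/759 ≈ -0.0013175
z = -70067273/7350 (z = -9535 + (-520*(-1/10192) + 12218*(1/6150)) = -9535 + (5/98 + 149/75) = -9535 + 14977/7350 = -70067273/7350 ≈ -9533.0)
(z + N*((18 + 3)*(0 + 15)))*(46198 - 30424) = (-70067273/7350 - (18 + 3)*(0 + 15)/759)*(46198 - 30424) = (-70067273/7350 - 7*15/253)*15774 = (-70067273/7350 - 1/759*315)*15774 = (-70067273/7350 - 105/253)*15774 = -17727791819/1859550*15774 = -4236942244741/28175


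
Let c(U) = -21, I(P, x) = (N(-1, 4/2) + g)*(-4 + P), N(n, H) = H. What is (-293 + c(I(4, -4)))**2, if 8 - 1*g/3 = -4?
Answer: 98596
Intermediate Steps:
g = 36 (g = 24 - 3*(-4) = 24 + 12 = 36)
I(P, x) = -152 + 38*P (I(P, x) = (4/2 + 36)*(-4 + P) = (4*(1/2) + 36)*(-4 + P) = (2 + 36)*(-4 + P) = 38*(-4 + P) = -152 + 38*P)
(-293 + c(I(4, -4)))**2 = (-293 - 21)**2 = (-314)**2 = 98596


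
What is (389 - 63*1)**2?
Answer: 106276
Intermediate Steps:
(389 - 63*1)**2 = (389 - 63)**2 = 326**2 = 106276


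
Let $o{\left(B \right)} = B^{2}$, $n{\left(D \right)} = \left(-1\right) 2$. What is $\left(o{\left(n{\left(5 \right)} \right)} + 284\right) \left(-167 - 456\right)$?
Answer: $-179424$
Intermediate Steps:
$n{\left(D \right)} = -2$
$\left(o{\left(n{\left(5 \right)} \right)} + 284\right) \left(-167 - 456\right) = \left(\left(-2\right)^{2} + 284\right) \left(-167 - 456\right) = \left(4 + 284\right) \left(-623\right) = 288 \left(-623\right) = -179424$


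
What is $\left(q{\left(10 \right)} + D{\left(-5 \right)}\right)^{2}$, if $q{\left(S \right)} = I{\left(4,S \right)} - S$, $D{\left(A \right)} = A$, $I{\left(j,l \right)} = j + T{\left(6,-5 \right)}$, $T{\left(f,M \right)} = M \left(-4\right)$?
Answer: $81$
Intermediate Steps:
$T{\left(f,M \right)} = - 4 M$
$I{\left(j,l \right)} = 20 + j$ ($I{\left(j,l \right)} = j - -20 = j + 20 = 20 + j$)
$q{\left(S \right)} = 24 - S$ ($q{\left(S \right)} = \left(20 + 4\right) - S = 24 - S$)
$\left(q{\left(10 \right)} + D{\left(-5 \right)}\right)^{2} = \left(\left(24 - 10\right) - 5\right)^{2} = \left(14 - 5\right)^{2} = 9^{2} = 81$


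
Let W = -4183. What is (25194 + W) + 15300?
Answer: 36311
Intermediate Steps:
(25194 + W) + 15300 = (25194 - 4183) + 15300 = 21011 + 15300 = 36311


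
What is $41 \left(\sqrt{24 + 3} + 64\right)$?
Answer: $2624 + 123 \sqrt{3} \approx 2837.0$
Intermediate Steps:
$41 \left(\sqrt{24 + 3} + 64\right) = 41 \left(\sqrt{27} + 64\right) = 41 \left(3 \sqrt{3} + 64\right) = 41 \left(64 + 3 \sqrt{3}\right) = 2624 + 123 \sqrt{3}$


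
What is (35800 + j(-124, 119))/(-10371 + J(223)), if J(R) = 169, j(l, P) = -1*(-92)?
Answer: -17946/5101 ≈ -3.5181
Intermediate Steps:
j(l, P) = 92
(35800 + j(-124, 119))/(-10371 + J(223)) = (35800 + 92)/(-10371 + 169) = 35892/(-10202) = 35892*(-1/10202) = -17946/5101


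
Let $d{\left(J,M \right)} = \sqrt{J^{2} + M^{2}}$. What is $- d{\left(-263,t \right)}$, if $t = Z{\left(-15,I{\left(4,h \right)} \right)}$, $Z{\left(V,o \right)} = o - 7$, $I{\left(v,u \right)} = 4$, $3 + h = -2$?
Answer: $- \sqrt{69178} \approx -263.02$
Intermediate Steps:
$h = -5$ ($h = -3 - 2 = -5$)
$Z{\left(V,o \right)} = -7 + o$
$t = -3$ ($t = -7 + 4 = -3$)
$- d{\left(-263,t \right)} = - \sqrt{\left(-263\right)^{2} + \left(-3\right)^{2}} = - \sqrt{69169 + 9} = - \sqrt{69178}$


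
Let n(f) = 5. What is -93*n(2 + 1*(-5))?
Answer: -465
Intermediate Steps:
-93*n(2 + 1*(-5)) = -93*5 = -465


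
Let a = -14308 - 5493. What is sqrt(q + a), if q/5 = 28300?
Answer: sqrt(121699) ≈ 348.85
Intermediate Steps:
q = 141500 (q = 5*28300 = 141500)
a = -19801
sqrt(q + a) = sqrt(141500 - 19801) = sqrt(121699)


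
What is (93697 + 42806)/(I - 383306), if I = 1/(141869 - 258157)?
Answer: -15873660864/44573888129 ≈ -0.35612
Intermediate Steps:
I = -1/116288 (I = 1/(-116288) = -1/116288 ≈ -8.5993e-6)
(93697 + 42806)/(I - 383306) = (93697 + 42806)/(-1/116288 - 383306) = 136503/(-44573888129/116288) = 136503*(-116288/44573888129) = -15873660864/44573888129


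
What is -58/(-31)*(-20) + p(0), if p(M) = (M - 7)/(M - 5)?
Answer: -5583/155 ≈ -36.019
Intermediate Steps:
p(M) = (-7 + M)/(-5 + M)
-58/(-31)*(-20) + p(0) = -58/(-31)*(-20) + (-7 + 0)/(-5 + 0) = -58*(-1/31)*(-20) - 7/(-5) = (58/31)*(-20) - ⅕*(-7) = -1160/31 + 7/5 = -5583/155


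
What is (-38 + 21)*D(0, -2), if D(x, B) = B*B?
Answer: -68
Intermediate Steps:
D(x, B) = B**2
(-38 + 21)*D(0, -2) = (-38 + 21)*(-2)**2 = -17*4 = -68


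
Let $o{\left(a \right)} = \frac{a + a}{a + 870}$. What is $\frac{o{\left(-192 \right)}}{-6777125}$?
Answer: $\frac{64}{765815125} \approx 8.3571 \cdot 10^{-8}$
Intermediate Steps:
$o{\left(a \right)} = \frac{2 a}{870 + a}$
$\frac{o{\left(-192 \right)}}{-6777125} = \frac{2 \left(-192\right) \frac{1}{870 - 192}}{-6777125} = 2 \left(-192\right) \frac{1}{678} \left(- \frac{1}{6777125}\right) = \left(- \frac{64}{113}\right) \left(- \frac{1}{6777125}\right) = \frac{64}{765815125}$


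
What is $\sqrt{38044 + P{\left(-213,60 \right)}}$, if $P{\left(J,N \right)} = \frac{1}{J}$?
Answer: $\frac{\sqrt{1726018023}}{213} \approx 195.05$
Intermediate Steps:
$\sqrt{38044 + P{\left(-213,60 \right)}} = \sqrt{38044 + \frac{1}{-213}} = \sqrt{38044 - \frac{1}{213}} = \sqrt{\frac{8103371}{213}} = \frac{\sqrt{1726018023}}{213}$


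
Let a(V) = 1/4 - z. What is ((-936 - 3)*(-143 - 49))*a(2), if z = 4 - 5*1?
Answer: 225360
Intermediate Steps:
z = -1 (z = 4 - 5 = -1)
a(V) = 5/4 (a(V) = 1/4 - 1*(-1) = ¼ + 1 = 5/4)
((-936 - 3)*(-143 - 49))*a(2) = ((-936 - 3)*(-143 - 49))*(5/4) = -939*(-192)*(5/4) = 180288*(5/4) = 225360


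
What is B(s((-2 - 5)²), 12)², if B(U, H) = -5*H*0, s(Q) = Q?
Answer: 0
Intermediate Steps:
B(U, H) = 0
B(s((-2 - 5)²), 12)² = 0² = 0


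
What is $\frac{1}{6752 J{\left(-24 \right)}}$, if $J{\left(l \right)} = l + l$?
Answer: $- \frac{1}{324096} \approx -3.0855 \cdot 10^{-6}$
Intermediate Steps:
$J{\left(l \right)} = 2 l$
$\frac{1}{6752 J{\left(-24 \right)}} = \frac{1}{6752 \cdot 2 \left(-24\right)} = \frac{1}{6752 \left(-48\right)} = \frac{1}{6752} \left(- \frac{1}{48}\right) = - \frac{1}{324096}$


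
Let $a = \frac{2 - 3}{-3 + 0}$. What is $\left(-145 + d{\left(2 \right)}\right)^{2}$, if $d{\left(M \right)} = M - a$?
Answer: $\frac{184900}{9} \approx 20544.0$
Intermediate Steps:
$a = \frac{1}{3}$ ($a = - \frac{1}{-3} = \left(-1\right) \left(- \frac{1}{3}\right) = \frac{1}{3} \approx 0.33333$)
$d{\left(M \right)} = - \frac{1}{3} + M$ ($d{\left(M \right)} = M - \frac{1}{3} = - \frac{1}{3} + M$)
$\left(-145 + d{\left(2 \right)}\right)^{2} = \left(-145 + \left(- \frac{1}{3} + 2\right)\right)^{2} = \left(-145 + \frac{5}{3}\right)^{2} = \left(- \frac{430}{3}\right)^{2} = \frac{184900}{9}$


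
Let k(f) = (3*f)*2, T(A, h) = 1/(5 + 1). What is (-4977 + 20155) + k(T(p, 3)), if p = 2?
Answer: 15179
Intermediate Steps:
T(A, h) = ⅙ (T(A, h) = 1/6 = ⅙)
k(f) = 6*f
(-4977 + 20155) + k(T(p, 3)) = (-4977 + 20155) + 6*(⅙) = 15178 + 1 = 15179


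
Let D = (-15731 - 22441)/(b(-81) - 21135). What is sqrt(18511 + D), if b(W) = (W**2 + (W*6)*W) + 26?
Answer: sqrt(2850147676417)/12409 ≈ 136.05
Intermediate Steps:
b(W) = 26 + 7*W**2 (b(W) = (W**2 + (6*W)*W) + 26 = (W**2 + 6*W**2) + 26 = 7*W**2 + 26 = 26 + 7*W**2)
D = -19086/12409 (D = (-15731 - 22441)/((26 + 7*(-81)**2) - 21135) = -38172/((26 + 7*6561) - 21135) = -38172/((26 + 45927) - 21135) = -38172/(45953 - 21135) = -38172/24818 = -38172*1/24818 = -19086/12409 ≈ -1.5381)
sqrt(18511 + D) = sqrt(18511 - 19086/12409) = sqrt(229683913/12409) = sqrt(2850147676417)/12409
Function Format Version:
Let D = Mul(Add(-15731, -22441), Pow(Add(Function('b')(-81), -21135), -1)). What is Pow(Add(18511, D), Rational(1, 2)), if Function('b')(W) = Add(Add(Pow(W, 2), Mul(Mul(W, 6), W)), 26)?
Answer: Mul(Rational(1, 12409), Pow(2850147676417, Rational(1, 2))) ≈ 136.05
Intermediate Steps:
Function('b')(W) = Add(26, Mul(7, Pow(W, 2))) (Function('b')(W) = Add(Add(Pow(W, 2), Mul(Mul(6, W), W)), 26) = Add(Add(Pow(W, 2), Mul(6, Pow(W, 2))), 26) = Add(Mul(7, Pow(W, 2)), 26) = Add(26, Mul(7, Pow(W, 2))))
D = Rational(-19086, 12409) (D = Mul(Add(-15731, -22441), Pow(Add(Add(26, Mul(7, Pow(-81, 2))), -21135), -1)) = Mul(-38172, Pow(Add(Add(26, Mul(7, 6561)), -21135), -1)) = Mul(-38172, Pow(Add(Add(26, 45927), -21135), -1)) = Mul(-38172, Pow(Add(45953, -21135), -1)) = Mul(-38172, Pow(24818, -1)) = Mul(-38172, Rational(1, 24818)) = Rational(-19086, 12409) ≈ -1.5381)
Pow(Add(18511, D), Rational(1, 2)) = Pow(Add(18511, Rational(-19086, 12409)), Rational(1, 2)) = Pow(Rational(229683913, 12409), Rational(1, 2)) = Mul(Rational(1, 12409), Pow(2850147676417, Rational(1, 2)))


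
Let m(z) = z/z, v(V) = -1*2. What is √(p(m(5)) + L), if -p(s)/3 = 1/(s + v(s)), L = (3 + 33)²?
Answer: √1299 ≈ 36.042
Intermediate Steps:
v(V) = -2
m(z) = 1
L = 1296 (L = 36² = 1296)
p(s) = -3/(-2 + s) (p(s) = -3/(s - 2) = -3/(-2 + s))
√(p(m(5)) + L) = √(-3/(-2 + 1) + 1296) = √(-3/(-1) + 1296) = √(-3*(-1) + 1296) = √(3 + 1296) = √1299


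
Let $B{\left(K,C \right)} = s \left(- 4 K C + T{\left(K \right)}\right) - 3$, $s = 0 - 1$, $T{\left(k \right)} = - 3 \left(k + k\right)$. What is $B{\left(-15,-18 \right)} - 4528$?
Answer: $-3541$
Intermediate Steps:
$T{\left(k \right)} = - 6 k$ ($T{\left(k \right)} = - 3 \cdot 2 k = - 6 k$)
$s = -1$ ($s = 0 - 1 = -1$)
$B{\left(K,C \right)} = -3 + 6 K + 4 C K$ ($B{\left(K,C \right)} = - (- 4 K C - 6 K) - 3 = - (- 4 C K - 6 K) - 3 = - (- 6 K - 4 C K) - 3 = \left(6 K + 4 C K\right) - 3 = -3 + 6 K + 4 C K$)
$B{\left(-15,-18 \right)} - 4528 = \left(-3 + 6 \left(-15\right) + 4 \left(-18\right) \left(-15\right)\right) - 4528 = \left(-3 - 90 + 1080\right) - 4528 = 987 - 4528 = -3541$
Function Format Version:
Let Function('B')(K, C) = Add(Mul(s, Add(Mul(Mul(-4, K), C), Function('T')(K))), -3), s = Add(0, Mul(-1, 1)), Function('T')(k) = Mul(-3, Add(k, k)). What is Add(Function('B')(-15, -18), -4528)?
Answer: -3541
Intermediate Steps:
Function('T')(k) = Mul(-6, k) (Function('T')(k) = Mul(-3, Mul(2, k)) = Mul(-6, k))
s = -1 (s = Add(0, -1) = -1)
Function('B')(K, C) = Add(-3, Mul(6, K), Mul(4, C, K)) (Function('B')(K, C) = Add(Mul(-1, Add(Mul(Mul(-4, K), C), Mul(-6, K))), -3) = Add(Mul(-1, Add(Mul(-4, C, K), Mul(-6, K))), -3) = Add(Mul(-1, Add(Mul(-6, K), Mul(-4, C, K))), -3) = Add(Add(Mul(6, K), Mul(4, C, K)), -3) = Add(-3, Mul(6, K), Mul(4, C, K)))
Add(Function('B')(-15, -18), -4528) = Add(Add(-3, Mul(6, -15), Mul(4, -18, -15)), -4528) = Add(Add(-3, -90, 1080), -4528) = Add(987, -4528) = -3541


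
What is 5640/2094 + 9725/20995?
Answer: 4625865/1465451 ≈ 3.1566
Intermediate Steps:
5640/2094 + 9725/20995 = 5640*(1/2094) + 9725*(1/20995) = 940/349 + 1945/4199 = 4625865/1465451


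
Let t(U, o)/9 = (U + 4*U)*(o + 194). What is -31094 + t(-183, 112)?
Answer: -2551004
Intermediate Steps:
t(U, o) = 45*U*(194 + o) (t(U, o) = 9*((U + 4*U)*(o + 194)) = 9*((5*U)*(194 + o)) = 9*(5*U*(194 + o)) = 45*U*(194 + o))
-31094 + t(-183, 112) = -31094 + 45*(-183)*(194 + 112) = -31094 + 45*(-183)*306 = -31094 - 2519910 = -2551004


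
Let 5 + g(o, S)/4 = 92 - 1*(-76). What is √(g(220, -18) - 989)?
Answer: I*√337 ≈ 18.358*I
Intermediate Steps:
g(o, S) = 652 (g(o, S) = -20 + 4*(92 - 1*(-76)) = -20 + 4*(92 + 76) = -20 + 4*168 = -20 + 672 = 652)
√(g(220, -18) - 989) = √(652 - 989) = √(-337) = I*√337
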